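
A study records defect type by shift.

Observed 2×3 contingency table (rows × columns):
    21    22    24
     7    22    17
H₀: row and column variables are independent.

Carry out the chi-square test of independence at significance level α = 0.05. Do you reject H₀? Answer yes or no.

Row totals [67, 46], col totals [28, 44, 41], n=113
χ² = (21−16.60)²/16.60 + (22−26.09)²/26.09 + (24−24.31)²/24.31 + (7−11.40)²/11.40 + (22−17.91)²/17.91 + (17−16.69)²/16.69 = 4.4460
df = 2
p-value (upper-tail) = 0.10828
At α=0.05: p ≥ α → fail to reject H₀

reject H₀: no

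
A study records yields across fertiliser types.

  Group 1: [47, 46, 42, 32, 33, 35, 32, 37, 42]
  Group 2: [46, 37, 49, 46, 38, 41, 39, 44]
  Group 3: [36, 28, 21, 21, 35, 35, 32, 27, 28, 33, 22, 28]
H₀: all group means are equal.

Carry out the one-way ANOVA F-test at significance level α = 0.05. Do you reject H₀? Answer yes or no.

Group means [38.44, 42.50, 28.83], grand mean 35.586
SSB = Σnᵢ(x̄ᵢ−x̄)² = 1003.146; SSW = ΣΣ(x−x̄ᵢ)² = 745.889
MSB = 1003.146/2 = 501.5728; MSW = 745.889/26 = 28.6880
F = MSB/MSW = 17.4837
df = (2, 26)
p-value (upper-tail) = 0.00002
At α=0.05: p < α → reject H₀

reject H₀: yes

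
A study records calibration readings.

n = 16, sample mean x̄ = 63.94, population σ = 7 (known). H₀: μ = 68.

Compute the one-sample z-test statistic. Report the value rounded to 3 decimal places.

test statistic = -2.320

SE = σ/√n = 7/√16 = 1.7500
z = (x̄−μ₀)/SE = (63.94−68)/1.7500 = -2.3200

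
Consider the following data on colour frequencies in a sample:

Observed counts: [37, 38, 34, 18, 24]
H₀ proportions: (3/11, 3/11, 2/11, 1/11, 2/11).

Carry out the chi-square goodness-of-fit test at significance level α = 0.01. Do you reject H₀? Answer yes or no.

n = 151; E_i = n·p_i = [41.18, 41.18, 27.45, 13.73, 27.45]
χ² = (37−41.18)²/41.18 + (38−41.18)²/41.18 + (34−27.45)²/27.45 + (18−13.73)²/13.73 + (24−27.45)²/27.45 = 3.9956
df = 4
p-value (upper-tail) = 0.40660
At α=0.01: p ≥ α → fail to reject H₀

reject H₀: no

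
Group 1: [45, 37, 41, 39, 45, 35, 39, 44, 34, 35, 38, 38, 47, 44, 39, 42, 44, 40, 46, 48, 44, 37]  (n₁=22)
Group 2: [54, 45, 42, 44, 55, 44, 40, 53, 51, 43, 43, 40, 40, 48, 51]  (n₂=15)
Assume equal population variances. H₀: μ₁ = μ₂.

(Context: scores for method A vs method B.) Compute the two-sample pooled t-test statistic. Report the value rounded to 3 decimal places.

x̄₁=40.955, s₁=4.157, n₁=22
x̄₂=46.200, s₂=5.335, n₂=15
s_p² = [21·4.157² + 14·5.335²]/35 = 21.7530
SE = √(s_p²·(1/22+1/15)) = 1.5617
t = (40.955−46.200)/1.5617 = -3.3588
df = 35

test statistic = -3.359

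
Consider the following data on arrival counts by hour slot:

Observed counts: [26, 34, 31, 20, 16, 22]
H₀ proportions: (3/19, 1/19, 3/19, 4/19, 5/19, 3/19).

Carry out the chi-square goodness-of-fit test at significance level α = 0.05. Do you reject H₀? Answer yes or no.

reject H₀: yes

n = 149; E_i = n·p_i = [23.53, 7.84, 23.53, 31.37, 39.21, 23.53]
χ² = (26−23.53)²/23.53 + (34−7.84)²/7.84 + (31−23.53)²/23.53 + (20−31.37)²/31.37 + (16−39.21)²/39.21 + (22−23.53)²/23.53 = 107.8443
df = 5
p-value (upper-tail) = 0.00000
At α=0.05: p < α → reject H₀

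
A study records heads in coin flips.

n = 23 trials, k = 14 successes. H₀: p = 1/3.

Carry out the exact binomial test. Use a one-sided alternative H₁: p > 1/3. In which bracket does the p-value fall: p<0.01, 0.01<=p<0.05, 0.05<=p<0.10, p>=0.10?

p-value bracket: p<0.01

Exact binomial: n=23, k=14, p₀=1/3=0.3333
P(X≥14) from Σ C(n,i)·p₀^i·(1−p₀)^(n−i)
p-value (one-sided, H₁ greater) = 0.00619
→ bracket: p<0.01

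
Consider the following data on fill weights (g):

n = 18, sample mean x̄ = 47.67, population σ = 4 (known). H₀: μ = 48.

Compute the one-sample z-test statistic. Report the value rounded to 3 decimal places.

test statistic = -0.350

SE = σ/√n = 4/√18 = 0.9428
z = (x̄−μ₀)/SE = (47.67−48)/0.9428 = -0.3500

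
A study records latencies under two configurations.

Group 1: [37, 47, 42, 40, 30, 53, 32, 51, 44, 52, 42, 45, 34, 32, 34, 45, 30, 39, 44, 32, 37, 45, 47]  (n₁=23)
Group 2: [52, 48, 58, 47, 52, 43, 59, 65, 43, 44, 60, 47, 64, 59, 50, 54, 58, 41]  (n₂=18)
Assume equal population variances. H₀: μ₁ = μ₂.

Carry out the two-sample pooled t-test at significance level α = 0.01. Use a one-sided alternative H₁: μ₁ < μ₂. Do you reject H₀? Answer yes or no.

x̄₁=40.609, s₁=7.140, n₁=23
x̄₂=52.444, s₂=7.532, n₂=18
s_p² = [22·7.140² + 17·7.532²]/39 = 53.4852
SE = √(s_p²·(1/23+1/18)) = 2.3015
t = (40.609−52.444)/2.3015 = -5.1427
df = 39
p-value (one-sided, H₁ less) = 0.00000
At α=0.01: p < α → reject H₀

reject H₀: yes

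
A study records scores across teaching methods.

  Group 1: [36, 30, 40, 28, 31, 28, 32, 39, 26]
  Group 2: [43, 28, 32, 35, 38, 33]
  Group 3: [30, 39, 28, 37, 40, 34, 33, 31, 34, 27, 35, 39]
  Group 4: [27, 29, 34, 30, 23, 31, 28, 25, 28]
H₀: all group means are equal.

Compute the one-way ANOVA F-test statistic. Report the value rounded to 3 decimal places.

test statistic = 3.595

Group means [32.22, 34.83, 33.92, 28.33], grand mean 32.250
SSB = Σnᵢ(x̄ᵢ−x̄)² = 211.444; SSW = ΣΣ(x−x̄ᵢ)² = 627.306
MSB = 211.444/3 = 70.4815; MSW = 627.306/32 = 19.6033
F = MSB/MSW = 3.5954
df = (3, 32)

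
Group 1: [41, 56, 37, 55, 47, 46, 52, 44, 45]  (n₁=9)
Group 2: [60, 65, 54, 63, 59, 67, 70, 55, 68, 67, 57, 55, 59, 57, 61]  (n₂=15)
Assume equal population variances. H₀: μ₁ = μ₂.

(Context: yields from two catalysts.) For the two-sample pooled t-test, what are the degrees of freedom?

degrees of freedom = 22

df = n₁ + n₂ − 2 = 9 + 15 − 2 = 22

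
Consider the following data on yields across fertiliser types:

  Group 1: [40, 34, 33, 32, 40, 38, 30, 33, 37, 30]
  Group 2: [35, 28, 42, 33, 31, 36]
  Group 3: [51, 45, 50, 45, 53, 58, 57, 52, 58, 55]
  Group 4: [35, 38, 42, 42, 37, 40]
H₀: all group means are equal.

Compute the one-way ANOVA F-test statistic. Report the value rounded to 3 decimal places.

test statistic = 37.848

Group means [34.70, 34.17, 52.40, 39.00], grand mean 40.938
SSB = Σnᵢ(x̄ᵢ−x̄)² = 2000.542; SSW = ΣΣ(x−x̄ᵢ)² = 493.333
MSB = 2000.542/3 = 666.8472; MSW = 493.333/28 = 17.6190
F = MSB/MSW = 37.8481
df = (3, 28)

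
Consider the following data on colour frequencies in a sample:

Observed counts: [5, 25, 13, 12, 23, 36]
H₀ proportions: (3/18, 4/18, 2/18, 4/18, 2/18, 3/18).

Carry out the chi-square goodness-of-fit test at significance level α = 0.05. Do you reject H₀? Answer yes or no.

n = 114; E_i = n·p_i = [19.00, 25.33, 12.67, 25.33, 12.67, 19.00]
χ² = (5−19.00)²/19.00 + (25−25.33)²/25.33 + (13−12.67)²/12.67 + (12−25.33)²/25.33 + (23−12.67)²/12.67 + (36−19.00)²/19.00 = 40.9868
df = 5
p-value (upper-tail) = 0.00000
At α=0.05: p < α → reject H₀

reject H₀: yes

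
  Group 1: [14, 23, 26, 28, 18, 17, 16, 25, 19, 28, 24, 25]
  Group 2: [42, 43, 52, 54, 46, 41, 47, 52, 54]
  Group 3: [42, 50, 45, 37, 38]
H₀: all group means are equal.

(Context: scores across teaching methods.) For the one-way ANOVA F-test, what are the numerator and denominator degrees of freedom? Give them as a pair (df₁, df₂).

degrees of freedom = [2, 23]

k = 3 groups, N = 26 total
df = (k−1, N−k) = (3−1, 26−3) = (2, 23)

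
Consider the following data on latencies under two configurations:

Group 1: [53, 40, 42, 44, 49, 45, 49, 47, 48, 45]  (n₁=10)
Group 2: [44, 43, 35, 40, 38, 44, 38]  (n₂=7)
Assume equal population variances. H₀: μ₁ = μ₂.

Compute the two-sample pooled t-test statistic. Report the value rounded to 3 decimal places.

test statistic = 3.262

x̄₁=46.200, s₁=3.795, n₁=10
x̄₂=40.286, s₂=3.498, n₂=7
s_p² = [9·3.795² + 6·3.498²]/15 = 13.5352
SE = √(s_p²·(1/10+1/7)) = 1.8130
t = (46.200−40.286)/1.8130 = 3.2621
df = 15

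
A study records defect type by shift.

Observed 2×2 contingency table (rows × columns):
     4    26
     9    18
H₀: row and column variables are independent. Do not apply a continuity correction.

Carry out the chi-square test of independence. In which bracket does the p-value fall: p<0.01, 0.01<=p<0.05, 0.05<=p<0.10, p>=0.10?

p-value bracket: 0.05<=p<0.10

Row totals [30, 27], col totals [13, 44], n=57
χ² = (4−6.84)²/6.84 + (26−23.16)²/23.16 + (9−6.16)²/6.16 + (18−20.84)²/20.84 = 3.2287
df = 1
p-value (upper-tail) = 0.07236
→ bracket: 0.05<=p<0.10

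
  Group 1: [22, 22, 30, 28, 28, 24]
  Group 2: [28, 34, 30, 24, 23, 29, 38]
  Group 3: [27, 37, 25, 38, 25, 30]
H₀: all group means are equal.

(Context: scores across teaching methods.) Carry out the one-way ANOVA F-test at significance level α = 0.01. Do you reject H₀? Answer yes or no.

reject H₀: no

Group means [25.67, 29.43, 30.33], grand mean 28.526
SSB = Σnᵢ(x̄ᵢ−x̄)² = 74.356; SSW = ΣΣ(x−x̄ᵢ)² = 398.381
MSB = 74.356/2 = 37.1779; MSW = 398.381/16 = 24.8988
F = MSB/MSW = 1.4932
df = (2, 16)
p-value (upper-tail) = 0.25435
At α=0.01: p ≥ α → fail to reject H₀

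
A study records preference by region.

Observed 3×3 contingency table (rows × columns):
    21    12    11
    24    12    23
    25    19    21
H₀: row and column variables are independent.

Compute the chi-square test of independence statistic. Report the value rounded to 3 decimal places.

Row totals [44, 59, 65], col totals [70, 43, 55], n=168
χ² = (21−18.33)²/18.33 + (12−11.26)²/11.26 + (11−14.40)²/14.40 + (24−24.58)²/24.58 + (12−15.10)²/15.10 + (23−19.32)²/19.32 + (25−27.08)²/27.08 + (19−16.64)²/16.64 + (21−21.28)²/21.28 = 3.0941
df = 4

test statistic = 3.094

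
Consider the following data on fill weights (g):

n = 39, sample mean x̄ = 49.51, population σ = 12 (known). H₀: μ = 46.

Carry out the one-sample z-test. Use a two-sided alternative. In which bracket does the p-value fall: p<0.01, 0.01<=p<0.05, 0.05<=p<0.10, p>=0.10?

SE = σ/√n = 12/√39 = 1.9215
z = (x̄−μ₀)/SE = (49.51−46)/1.9215 = 1.8267
p-value (two-sided) = 0.06775
→ bracket: 0.05<=p<0.10

p-value bracket: 0.05<=p<0.10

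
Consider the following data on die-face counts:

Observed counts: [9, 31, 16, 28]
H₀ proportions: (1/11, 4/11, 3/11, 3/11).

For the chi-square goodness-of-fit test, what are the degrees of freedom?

df = k − 1 = 4 − 1 = 3

degrees of freedom = 3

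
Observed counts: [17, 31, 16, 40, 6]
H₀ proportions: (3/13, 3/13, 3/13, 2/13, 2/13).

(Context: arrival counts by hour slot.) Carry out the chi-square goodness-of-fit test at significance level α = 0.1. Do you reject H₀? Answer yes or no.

n = 110; E_i = n·p_i = [25.38, 25.38, 25.38, 16.92, 16.92]
χ² = (17−25.38)²/25.38 + (31−25.38)²/25.38 + (16−25.38)²/25.38 + (40−16.92)²/16.92 + (6−16.92)²/16.92 = 46.0000
df = 4
p-value (upper-tail) = 0.00000
At α=0.1: p < α → reject H₀

reject H₀: yes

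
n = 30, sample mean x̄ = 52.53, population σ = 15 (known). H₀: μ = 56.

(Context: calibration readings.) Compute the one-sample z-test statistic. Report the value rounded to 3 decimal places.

test statistic = -1.267

SE = σ/√n = 15/√30 = 2.7386
z = (x̄−μ₀)/SE = (52.53−56)/2.7386 = -1.2671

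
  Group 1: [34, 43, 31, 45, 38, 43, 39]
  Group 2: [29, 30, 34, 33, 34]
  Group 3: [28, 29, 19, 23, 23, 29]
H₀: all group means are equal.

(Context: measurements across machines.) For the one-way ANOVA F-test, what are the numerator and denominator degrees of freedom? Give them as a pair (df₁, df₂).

degrees of freedom = [2, 15]

k = 3 groups, N = 18 total
df = (k−1, N−k) = (3−1, 18−3) = (2, 15)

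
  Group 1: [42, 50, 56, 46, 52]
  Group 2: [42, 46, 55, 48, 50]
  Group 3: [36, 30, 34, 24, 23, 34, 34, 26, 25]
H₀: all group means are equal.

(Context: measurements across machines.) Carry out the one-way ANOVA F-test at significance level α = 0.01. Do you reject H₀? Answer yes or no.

Group means [49.20, 48.20, 29.56], grand mean 39.632
SSB = Σnᵢ(x̄ᵢ−x̄)² = 1738.599; SSW = ΣΣ(x−x̄ᵢ)² = 417.822
MSB = 1738.599/2 = 869.2994; MSW = 417.822/16 = 26.1139
F = MSB/MSW = 33.2888
df = (2, 16)
p-value (upper-tail) = 0.00000
At α=0.01: p < α → reject H₀

reject H₀: yes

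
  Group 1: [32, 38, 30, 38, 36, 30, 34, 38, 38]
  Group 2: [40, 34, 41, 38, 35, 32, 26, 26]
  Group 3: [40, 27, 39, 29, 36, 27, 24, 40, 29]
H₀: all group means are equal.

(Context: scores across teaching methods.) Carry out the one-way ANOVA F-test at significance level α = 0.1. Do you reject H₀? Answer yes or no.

Group means [34.89, 34.00, 32.33], grand mean 33.731
SSB = Σnᵢ(x̄ᵢ−x̄)² = 30.226; SSW = ΣΣ(x−x̄ᵢ)² = 654.889
MSB = 30.226/2 = 15.1132; MSW = 654.889/23 = 28.4734
F = MSB/MSW = 0.5308
df = (2, 23)
p-value (upper-tail) = 0.59518
At α=0.1: p ≥ α → fail to reject H₀

reject H₀: no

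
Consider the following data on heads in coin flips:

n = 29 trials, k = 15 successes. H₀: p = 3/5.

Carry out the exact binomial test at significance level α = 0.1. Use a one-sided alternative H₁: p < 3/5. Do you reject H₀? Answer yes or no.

Exact binomial: n=29, k=15, p₀=3/5=0.6000
P(X≤15) from Σ C(n,i)·p₀^i·(1−p₀)^(n−i)
p-value (one-sided, H₁ less) = 0.23410
At α=0.1: p ≥ α → fail to reject H₀

reject H₀: no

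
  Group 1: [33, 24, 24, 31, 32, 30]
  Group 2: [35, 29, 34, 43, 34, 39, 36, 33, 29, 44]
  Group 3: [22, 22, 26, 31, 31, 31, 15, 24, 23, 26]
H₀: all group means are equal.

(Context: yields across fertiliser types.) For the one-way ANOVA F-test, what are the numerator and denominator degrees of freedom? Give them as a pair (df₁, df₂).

k = 3 groups, N = 26 total
df = (k−1, N−k) = (3−1, 26−3) = (2, 23)

degrees of freedom = [2, 23]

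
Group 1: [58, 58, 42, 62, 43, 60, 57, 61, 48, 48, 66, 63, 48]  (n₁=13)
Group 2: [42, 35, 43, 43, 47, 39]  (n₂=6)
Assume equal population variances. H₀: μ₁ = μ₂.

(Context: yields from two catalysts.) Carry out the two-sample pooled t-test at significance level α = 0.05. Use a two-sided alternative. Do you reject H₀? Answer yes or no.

reject H₀: yes

x̄₁=54.923, s₁=8.046, n₁=13
x̄₂=41.500, s₂=4.087, n₂=6
s_p² = [12·8.046² + 5·4.087²]/17 = 50.6131
SE = √(s_p²·(1/13+1/6)) = 3.5112
t = (54.923−41.500)/3.5112 = 3.8229
df = 17
p-value (two-sided) = 0.00136
At α=0.05: p < α → reject H₀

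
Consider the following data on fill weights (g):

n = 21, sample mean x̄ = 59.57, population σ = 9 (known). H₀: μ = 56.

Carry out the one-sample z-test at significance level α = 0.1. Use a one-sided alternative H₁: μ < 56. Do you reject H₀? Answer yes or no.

reject H₀: no

SE = σ/√n = 9/√21 = 1.9640
z = (x̄−μ₀)/SE = (59.57−56)/1.9640 = 1.8178
p-value (one-sided, H₁ less) = 0.96545
At α=0.1: p ≥ α → fail to reject H₀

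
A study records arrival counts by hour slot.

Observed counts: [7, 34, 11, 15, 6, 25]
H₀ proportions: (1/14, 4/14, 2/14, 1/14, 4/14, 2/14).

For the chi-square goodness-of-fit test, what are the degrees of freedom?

degrees of freedom = 5

df = k − 1 = 6 − 1 = 5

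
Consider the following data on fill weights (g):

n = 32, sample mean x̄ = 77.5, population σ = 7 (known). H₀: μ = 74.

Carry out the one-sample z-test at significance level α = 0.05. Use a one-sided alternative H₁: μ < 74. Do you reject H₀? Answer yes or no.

reject H₀: no

SE = σ/√n = 7/√32 = 1.2374
z = (x̄−μ₀)/SE = (77.5−74)/1.2374 = 2.8284
p-value (one-sided, H₁ less) = 0.99766
At α=0.05: p ≥ α → fail to reject H₀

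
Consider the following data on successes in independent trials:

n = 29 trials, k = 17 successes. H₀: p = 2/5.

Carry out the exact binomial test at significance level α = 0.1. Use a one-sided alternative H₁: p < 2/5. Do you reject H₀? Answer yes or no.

Exact binomial: n=29, k=17, p₀=2/5=0.4000
P(X≤17) from Σ C(n,i)·p₀^i·(1−p₀)^(n−i)
p-value (one-sided, H₁ less) = 0.98652
At α=0.1: p ≥ α → fail to reject H₀

reject H₀: no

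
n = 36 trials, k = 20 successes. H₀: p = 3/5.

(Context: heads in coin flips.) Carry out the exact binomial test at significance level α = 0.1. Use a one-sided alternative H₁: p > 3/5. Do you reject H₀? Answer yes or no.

Exact binomial: n=36, k=20, p₀=3/5=0.6000
P(X≥20) from Σ C(n,i)·p₀^i·(1−p₀)^(n−i)
p-value (one-sided, H₁ greater) = 0.76401
At α=0.1: p ≥ α → fail to reject H₀

reject H₀: no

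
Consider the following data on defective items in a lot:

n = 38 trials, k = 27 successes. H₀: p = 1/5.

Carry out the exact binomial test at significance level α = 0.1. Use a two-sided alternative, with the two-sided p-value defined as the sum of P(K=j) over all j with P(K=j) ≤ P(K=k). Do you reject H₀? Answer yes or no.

Exact binomial: n=38, k=27, p₀=1/5=0.2000
P(X=j) = C(n,j)·p₀^j·(1−p₀)^(n−j); p = Σ P(X=j) over j with P(X=j) ≤ P(X=27)
p-value (two-sided) = 0.00000
At α=0.1: p < α → reject H₀

reject H₀: yes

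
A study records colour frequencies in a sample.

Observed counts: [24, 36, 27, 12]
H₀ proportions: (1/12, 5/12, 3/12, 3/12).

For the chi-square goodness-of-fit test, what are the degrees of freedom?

degrees of freedom = 3

df = k − 1 = 4 − 1 = 3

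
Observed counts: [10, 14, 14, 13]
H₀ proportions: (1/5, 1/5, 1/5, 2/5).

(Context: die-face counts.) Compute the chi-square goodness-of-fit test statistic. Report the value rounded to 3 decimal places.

test statistic = 5.520

n = 51; E_i = n·p_i = [10.20, 10.20, 10.20, 20.40]
χ² = (10−10.20)²/10.20 + (14−10.20)²/10.20 + (14−10.20)²/10.20 + (13−20.40)²/20.40 = 5.5196
df = 3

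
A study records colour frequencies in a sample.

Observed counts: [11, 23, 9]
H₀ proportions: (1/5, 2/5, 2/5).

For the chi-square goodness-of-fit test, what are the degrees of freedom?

df = k − 1 = 3 − 1 = 2

degrees of freedom = 2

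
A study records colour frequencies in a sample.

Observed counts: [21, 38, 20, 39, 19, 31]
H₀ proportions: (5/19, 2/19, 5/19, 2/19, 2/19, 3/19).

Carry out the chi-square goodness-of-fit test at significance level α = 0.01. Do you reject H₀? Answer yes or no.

n = 168; E_i = n·p_i = [44.21, 17.68, 44.21, 17.68, 17.68, 26.53]
χ² = (21−44.21)²/44.21 + (38−17.68)²/17.68 + (20−44.21)²/44.21 + (39−17.68)²/17.68 + (19−17.68)²/17.68 + (31−26.53)²/26.53 = 75.3282
df = 5
p-value (upper-tail) = 0.00000
At α=0.01: p < α → reject H₀

reject H₀: yes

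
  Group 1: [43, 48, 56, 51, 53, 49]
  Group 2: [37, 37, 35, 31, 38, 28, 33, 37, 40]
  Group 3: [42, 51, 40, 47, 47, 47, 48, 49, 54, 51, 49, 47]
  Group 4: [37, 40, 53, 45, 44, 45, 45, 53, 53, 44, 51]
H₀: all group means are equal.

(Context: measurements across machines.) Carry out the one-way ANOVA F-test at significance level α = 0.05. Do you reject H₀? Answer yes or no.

Group means [50.00, 35.11, 47.67, 46.36], grand mean 44.684
SSB = Σnᵢ(x̄ᵢ−x̄)² = 1132.110; SSW = ΣΣ(x−x̄ᵢ)² = 672.101
MSB = 1132.110/3 = 377.3698; MSW = 672.101/34 = 19.7677
F = MSB/MSW = 19.0902
df = (3, 34)
p-value (upper-tail) = 0.00000
At α=0.05: p < α → reject H₀

reject H₀: yes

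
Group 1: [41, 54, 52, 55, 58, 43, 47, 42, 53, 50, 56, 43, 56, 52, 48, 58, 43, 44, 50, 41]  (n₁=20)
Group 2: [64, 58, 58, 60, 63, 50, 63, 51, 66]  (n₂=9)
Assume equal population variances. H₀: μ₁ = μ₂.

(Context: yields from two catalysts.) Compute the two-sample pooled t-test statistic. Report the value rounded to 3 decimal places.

test statistic = -4.226

x̄₁=49.300, s₁=5.939, n₁=20
x̄₂=59.222, s₂=5.630, n₂=9
s_p² = [19·5.939² + 8·5.630²]/27 = 34.2132
SE = √(s_p²·(1/20+1/9)) = 2.3478
t = (49.300−59.222)/2.3478 = -4.2262
df = 27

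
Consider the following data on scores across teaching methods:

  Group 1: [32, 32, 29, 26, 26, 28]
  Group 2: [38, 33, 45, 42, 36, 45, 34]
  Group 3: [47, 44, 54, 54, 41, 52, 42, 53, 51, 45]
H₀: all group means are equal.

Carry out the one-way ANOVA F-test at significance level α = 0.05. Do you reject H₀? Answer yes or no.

reject H₀: yes

Group means [28.83, 39.00, 48.30], grand mean 40.391
SSB = Σnᵢ(x̄ᵢ−x̄)² = 1440.545; SSW = ΣΣ(x−x̄ᵢ)² = 420.933
MSB = 1440.545/2 = 720.2725; MSW = 420.933/20 = 21.0467
F = MSB/MSW = 34.2226
df = (2, 20)
p-value (upper-tail) = 0.00000
At α=0.05: p < α → reject H₀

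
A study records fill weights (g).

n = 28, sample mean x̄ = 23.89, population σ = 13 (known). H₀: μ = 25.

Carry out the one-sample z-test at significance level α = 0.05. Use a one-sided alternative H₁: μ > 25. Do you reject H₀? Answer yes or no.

reject H₀: no

SE = σ/√n = 13/√28 = 2.4568
z = (x̄−μ₀)/SE = (23.89−25)/2.4568 = -0.4518
p-value (one-sided, H₁ greater) = 0.67430
At α=0.05: p ≥ α → fail to reject H₀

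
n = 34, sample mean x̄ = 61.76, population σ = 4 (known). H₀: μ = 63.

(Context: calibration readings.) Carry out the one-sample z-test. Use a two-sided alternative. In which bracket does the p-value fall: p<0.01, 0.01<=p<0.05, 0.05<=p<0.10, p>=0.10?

SE = σ/√n = 4/√34 = 0.6860
z = (x̄−μ₀)/SE = (61.76−63)/0.6860 = -1.8076
p-value (two-sided) = 0.07067
→ bracket: 0.05<=p<0.10

p-value bracket: 0.05<=p<0.10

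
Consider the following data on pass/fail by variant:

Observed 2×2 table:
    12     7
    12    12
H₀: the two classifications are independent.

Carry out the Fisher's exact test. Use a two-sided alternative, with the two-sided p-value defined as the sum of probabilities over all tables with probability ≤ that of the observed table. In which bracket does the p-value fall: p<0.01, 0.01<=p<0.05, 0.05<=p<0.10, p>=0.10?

Margins: r₁=19, r₂=24, c₁=24, c₂=19, n=43
p_obs = C(19,12)·C(24,12)/C(43,24); sum pmf over tables with pmf ≤ p_obs
p-value (two-sided) = 0.53797
→ bracket: p>=0.10

p-value bracket: p>=0.10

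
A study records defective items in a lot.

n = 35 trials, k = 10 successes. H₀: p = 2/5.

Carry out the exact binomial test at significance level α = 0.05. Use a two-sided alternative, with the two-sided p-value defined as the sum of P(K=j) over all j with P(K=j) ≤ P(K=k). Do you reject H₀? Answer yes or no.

reject H₀: no

Exact binomial: n=35, k=10, p₀=2/5=0.4000
P(X=j) = C(n,j)·p₀^j·(1−p₀)^(n−j); p = Σ P(X=j) over j with P(X=j) ≤ P(X=10)
p-value (two-sided) = 0.22657
At α=0.05: p ≥ α → fail to reject H₀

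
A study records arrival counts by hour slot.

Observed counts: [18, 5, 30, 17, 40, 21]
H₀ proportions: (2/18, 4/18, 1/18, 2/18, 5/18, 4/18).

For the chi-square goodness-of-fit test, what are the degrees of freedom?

degrees of freedom = 5

df = k − 1 = 6 − 1 = 5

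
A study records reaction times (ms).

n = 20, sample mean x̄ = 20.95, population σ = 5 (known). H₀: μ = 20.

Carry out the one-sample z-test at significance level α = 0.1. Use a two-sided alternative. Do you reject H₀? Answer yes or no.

reject H₀: no

SE = σ/√n = 5/√20 = 1.1180
z = (x̄−μ₀)/SE = (20.95−20)/1.1180 = 0.8497
p-value (two-sided) = 0.39549
At α=0.1: p ≥ α → fail to reject H₀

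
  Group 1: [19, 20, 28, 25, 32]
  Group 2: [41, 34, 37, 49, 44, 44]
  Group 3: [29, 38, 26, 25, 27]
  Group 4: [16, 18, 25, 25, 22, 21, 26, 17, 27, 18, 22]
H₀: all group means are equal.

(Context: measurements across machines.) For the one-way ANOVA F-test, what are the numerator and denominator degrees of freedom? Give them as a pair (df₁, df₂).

k = 4 groups, N = 27 total
df = (k−1, N−k) = (4−1, 27−4) = (3, 23)

degrees of freedom = [3, 23]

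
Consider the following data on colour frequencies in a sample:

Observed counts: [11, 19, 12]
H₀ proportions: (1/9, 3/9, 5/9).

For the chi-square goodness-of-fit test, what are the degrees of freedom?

degrees of freedom = 2

df = k − 1 = 3 − 1 = 2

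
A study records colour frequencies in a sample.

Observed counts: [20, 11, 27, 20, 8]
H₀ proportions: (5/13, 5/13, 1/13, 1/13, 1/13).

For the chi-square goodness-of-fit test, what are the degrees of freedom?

df = k − 1 = 5 − 1 = 4

degrees of freedom = 4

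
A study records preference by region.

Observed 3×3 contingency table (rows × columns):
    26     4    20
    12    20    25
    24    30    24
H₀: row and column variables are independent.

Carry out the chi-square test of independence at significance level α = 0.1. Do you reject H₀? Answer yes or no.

reject H₀: yes

Row totals [50, 57, 78], col totals [62, 54, 69], n=185
χ² = (26−16.76)²/16.76 + (4−14.59)²/14.59 + (20−18.65)²/18.65 + (12−19.10)²/19.10 + (20−16.64)²/16.64 + (25−21.26)²/21.26 + (24−26.14)²/26.14 + (30−22.77)²/22.77 + (24−29.09)²/29.09 = 20.2300
df = 4
p-value (upper-tail) = 0.00045
At α=0.1: p < α → reject H₀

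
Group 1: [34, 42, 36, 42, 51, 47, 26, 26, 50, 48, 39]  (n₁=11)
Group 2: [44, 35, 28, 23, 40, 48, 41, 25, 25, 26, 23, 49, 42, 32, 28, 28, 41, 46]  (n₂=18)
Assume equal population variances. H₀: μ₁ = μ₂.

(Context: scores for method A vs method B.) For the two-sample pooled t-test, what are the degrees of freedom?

degrees of freedom = 27

df = n₁ + n₂ − 2 = 11 + 18 − 2 = 27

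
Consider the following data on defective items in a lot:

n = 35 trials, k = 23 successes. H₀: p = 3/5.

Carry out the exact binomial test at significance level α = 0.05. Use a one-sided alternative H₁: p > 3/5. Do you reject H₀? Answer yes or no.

Exact binomial: n=35, k=23, p₀=3/5=0.6000
P(X≥23) from Σ C(n,i)·p₀^i·(1−p₀)^(n−i)
p-value (one-sided, H₁ greater) = 0.30573
At α=0.05: p ≥ α → fail to reject H₀

reject H₀: no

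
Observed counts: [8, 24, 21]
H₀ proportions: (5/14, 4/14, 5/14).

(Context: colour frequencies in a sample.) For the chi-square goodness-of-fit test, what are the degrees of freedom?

degrees of freedom = 2

df = k − 1 = 3 − 1 = 2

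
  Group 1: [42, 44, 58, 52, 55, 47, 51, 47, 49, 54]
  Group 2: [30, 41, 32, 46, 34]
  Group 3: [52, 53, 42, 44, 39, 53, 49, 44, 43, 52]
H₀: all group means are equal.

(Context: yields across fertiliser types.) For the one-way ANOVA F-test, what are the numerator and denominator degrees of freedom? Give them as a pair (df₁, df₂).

degrees of freedom = [2, 22]

k = 3 groups, N = 25 total
df = (k−1, N−k) = (3−1, 25−3) = (2, 22)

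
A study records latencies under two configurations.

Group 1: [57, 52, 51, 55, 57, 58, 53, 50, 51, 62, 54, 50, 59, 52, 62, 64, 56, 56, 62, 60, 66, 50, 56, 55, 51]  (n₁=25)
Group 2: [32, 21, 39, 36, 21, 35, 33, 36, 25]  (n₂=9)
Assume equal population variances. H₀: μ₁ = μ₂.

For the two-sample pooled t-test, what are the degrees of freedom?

degrees of freedom = 32

df = n₁ + n₂ − 2 = 25 + 9 − 2 = 32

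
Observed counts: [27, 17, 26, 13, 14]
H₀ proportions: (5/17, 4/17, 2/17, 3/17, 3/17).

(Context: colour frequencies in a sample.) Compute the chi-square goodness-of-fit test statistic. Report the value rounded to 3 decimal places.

n = 97; E_i = n·p_i = [28.53, 22.82, 11.41, 17.12, 17.12]
χ² = (27−28.53)²/28.53 + (17−22.82)²/22.82 + (26−11.41)²/11.41 + (13−17.12)²/17.12 + (14−17.12)²/17.12 = 21.7751
df = 4

test statistic = 21.775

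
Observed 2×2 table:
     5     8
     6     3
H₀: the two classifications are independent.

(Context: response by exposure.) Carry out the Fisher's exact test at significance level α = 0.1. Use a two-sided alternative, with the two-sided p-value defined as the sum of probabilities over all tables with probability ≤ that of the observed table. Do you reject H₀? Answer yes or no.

Margins: r₁=13, r₂=9, c₁=11, c₂=11, n=22
p_obs = C(13,5)·C(9,6)/C(22,11); sum pmf over tables with pmf ≤ p_obs
p-value (two-sided) = 0.38700
At α=0.1: p ≥ α → fail to reject H₀

reject H₀: no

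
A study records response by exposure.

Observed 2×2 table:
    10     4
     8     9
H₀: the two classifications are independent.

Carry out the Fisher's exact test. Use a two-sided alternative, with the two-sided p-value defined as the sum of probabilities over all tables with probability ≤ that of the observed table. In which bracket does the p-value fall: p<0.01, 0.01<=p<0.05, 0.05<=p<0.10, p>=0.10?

p-value bracket: p>=0.10

Margins: r₁=14, r₂=17, c₁=18, c₂=13, n=31
p_obs = C(14,10)·C(17,8)/C(31,18); sum pmf over tables with pmf ≤ p_obs
p-value (two-sided) = 0.27494
→ bracket: p>=0.10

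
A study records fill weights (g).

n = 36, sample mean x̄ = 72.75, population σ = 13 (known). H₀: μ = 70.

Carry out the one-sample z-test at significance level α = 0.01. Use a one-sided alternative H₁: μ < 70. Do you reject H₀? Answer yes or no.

SE = σ/√n = 13/√36 = 2.1667
z = (x̄−μ₀)/SE = (72.75−70)/2.1667 = 1.2692
p-value (one-sided, H₁ less) = 0.89782
At α=0.01: p ≥ α → fail to reject H₀

reject H₀: no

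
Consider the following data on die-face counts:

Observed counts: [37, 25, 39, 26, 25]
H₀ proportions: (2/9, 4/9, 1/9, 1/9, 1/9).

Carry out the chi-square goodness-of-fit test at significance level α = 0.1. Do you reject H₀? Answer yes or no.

n = 152; E_i = n·p_i = [33.78, 67.56, 16.89, 16.89, 16.89]
χ² = (37−33.78)²/33.78 + (25−67.56)²/67.56 + (39−16.89)²/16.89 + (26−16.89)²/16.89 + (25−16.89)²/16.89 = 64.8734
df = 4
p-value (upper-tail) = 0.00000
At α=0.1: p < α → reject H₀

reject H₀: yes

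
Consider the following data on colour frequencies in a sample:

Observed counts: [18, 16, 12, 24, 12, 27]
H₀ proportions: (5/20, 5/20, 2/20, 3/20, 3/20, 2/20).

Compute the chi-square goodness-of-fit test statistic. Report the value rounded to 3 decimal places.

test statistic = 36.413

n = 109; E_i = n·p_i = [27.25, 27.25, 10.90, 16.35, 16.35, 10.90]
χ² = (18−27.25)²/27.25 + (16−27.25)²/27.25 + (12−10.90)²/10.90 + (24−16.35)²/16.35 + (12−16.35)²/16.35 + (27−10.90)²/10.90 = 36.4128
df = 5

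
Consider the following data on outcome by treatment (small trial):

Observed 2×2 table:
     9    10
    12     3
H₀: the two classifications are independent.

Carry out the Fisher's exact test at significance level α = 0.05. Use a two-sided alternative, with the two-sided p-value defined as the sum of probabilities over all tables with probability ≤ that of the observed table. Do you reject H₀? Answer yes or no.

reject H₀: no

Margins: r₁=19, r₂=15, c₁=21, c₂=13, n=34
p_obs = C(19,9)·C(15,12)/C(34,21); sum pmf over tables with pmf ≤ p_obs
p-value (two-sided) = 0.07899
At α=0.05: p ≥ α → fail to reject H₀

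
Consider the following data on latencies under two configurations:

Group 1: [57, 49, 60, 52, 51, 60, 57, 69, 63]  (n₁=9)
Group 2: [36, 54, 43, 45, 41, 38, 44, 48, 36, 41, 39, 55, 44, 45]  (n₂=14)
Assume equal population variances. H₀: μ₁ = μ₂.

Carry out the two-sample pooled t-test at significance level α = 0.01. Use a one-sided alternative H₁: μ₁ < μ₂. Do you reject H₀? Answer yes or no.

reject H₀: no

x̄₁=57.556, s₁=6.327, n₁=9
x̄₂=43.500, s₂=5.841, n₂=14
s_p² = [8·6.327² + 13·5.841²]/21 = 36.3677
SE = √(s_p²·(1/9+1/14)) = 2.5765
t = (57.556−43.500)/2.5765 = 5.4552
df = 21
p-value (one-sided, H₁ less) = 0.99999
At α=0.01: p ≥ α → fail to reject H₀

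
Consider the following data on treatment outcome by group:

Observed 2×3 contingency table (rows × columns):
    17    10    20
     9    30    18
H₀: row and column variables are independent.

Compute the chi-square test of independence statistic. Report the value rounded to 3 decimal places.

Row totals [47, 57], col totals [26, 40, 38], n=104
χ² = (17−11.75)²/11.75 + (10−18.08)²/18.08 + (20−17.17)²/17.17 + (9−14.25)²/14.25 + (30−21.92)²/21.92 + (18−20.83)²/20.83 = 11.7136
df = 2

test statistic = 11.714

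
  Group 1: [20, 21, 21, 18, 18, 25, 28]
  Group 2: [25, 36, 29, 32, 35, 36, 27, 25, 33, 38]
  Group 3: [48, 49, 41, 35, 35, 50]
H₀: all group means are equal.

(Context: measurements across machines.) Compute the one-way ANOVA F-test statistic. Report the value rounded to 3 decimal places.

test statistic = 27.882

Group means [21.57, 31.60, 43.00], grand mean 31.522
SSB = Σnᵢ(x̄ᵢ−x̄)² = 1483.625; SSW = ΣΣ(x−x̄ᵢ)² = 532.114
MSB = 1483.625/2 = 741.8124; MSW = 532.114/20 = 26.6057
F = MSB/MSW = 27.8817
df = (2, 20)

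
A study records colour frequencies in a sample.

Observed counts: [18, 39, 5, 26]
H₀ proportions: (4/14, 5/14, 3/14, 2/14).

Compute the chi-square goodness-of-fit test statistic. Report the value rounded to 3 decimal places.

n = 88; E_i = n·p_i = [25.14, 31.43, 18.86, 12.57]
χ² = (18−25.14)²/25.14 + (39−31.43)²/31.43 + (5−18.86)²/18.86 + (26−12.57)²/12.57 = 28.3803
df = 3

test statistic = 28.380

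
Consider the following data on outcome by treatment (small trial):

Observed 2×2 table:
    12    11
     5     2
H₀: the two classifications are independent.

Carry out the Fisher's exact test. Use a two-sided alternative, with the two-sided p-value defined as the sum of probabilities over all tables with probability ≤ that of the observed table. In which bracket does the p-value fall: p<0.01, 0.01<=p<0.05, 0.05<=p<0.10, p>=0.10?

p-value bracket: p>=0.10

Margins: r₁=23, r₂=7, c₁=17, c₂=13, n=30
p_obs = C(23,12)·C(7,5)/C(30,17); sum pmf over tables with pmf ≤ p_obs
p-value (two-sided) = 0.42682
→ bracket: p>=0.10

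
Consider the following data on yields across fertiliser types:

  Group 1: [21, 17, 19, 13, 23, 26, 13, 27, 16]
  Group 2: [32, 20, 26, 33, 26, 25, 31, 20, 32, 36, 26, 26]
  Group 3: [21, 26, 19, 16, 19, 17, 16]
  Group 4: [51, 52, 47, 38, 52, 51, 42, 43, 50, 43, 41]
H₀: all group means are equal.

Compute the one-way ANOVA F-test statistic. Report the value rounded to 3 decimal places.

test statistic = 67.518

Group means [19.44, 27.75, 19.14, 46.36], grand mean 29.538
SSB = Σnᵢ(x̄ᵢ−x̄)² = 4825.817; SSW = ΣΣ(x−x̄ᵢ)² = 833.875
MSB = 4825.817/3 = 1608.6058; MSW = 833.875/35 = 23.8250
F = MSB/MSW = 67.5176
df = (3, 35)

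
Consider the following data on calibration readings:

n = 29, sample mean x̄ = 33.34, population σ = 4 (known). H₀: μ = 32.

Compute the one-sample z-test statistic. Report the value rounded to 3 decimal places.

SE = σ/√n = 4/√29 = 0.7428
z = (x̄−μ₀)/SE = (33.34−32)/0.7428 = 1.8040

test statistic = 1.804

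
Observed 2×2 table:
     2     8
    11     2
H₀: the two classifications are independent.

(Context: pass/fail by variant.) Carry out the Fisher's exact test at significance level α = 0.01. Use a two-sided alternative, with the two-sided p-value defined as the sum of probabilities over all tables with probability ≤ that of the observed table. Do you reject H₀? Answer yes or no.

Margins: r₁=10, r₂=13, c₁=13, c₂=10, n=23
p_obs = C(10,2)·C(13,11)/C(23,13); sum pmf over tables with pmf ≤ p_obs
p-value (two-sided) = 0.00343
At α=0.01: p < α → reject H₀

reject H₀: yes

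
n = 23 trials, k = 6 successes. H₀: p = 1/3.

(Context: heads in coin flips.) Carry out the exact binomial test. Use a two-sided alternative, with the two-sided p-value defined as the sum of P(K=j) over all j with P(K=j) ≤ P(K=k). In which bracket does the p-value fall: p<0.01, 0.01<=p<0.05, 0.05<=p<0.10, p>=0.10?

Exact binomial: n=23, k=6, p₀=1/3=0.3333
P(X=j) = C(n,j)·p₀^j·(1−p₀)^(n−j); p = Σ P(X=j) over j with P(X=j) ≤ P(X=6)
p-value (two-sided) = 0.51646
→ bracket: p>=0.10

p-value bracket: p>=0.10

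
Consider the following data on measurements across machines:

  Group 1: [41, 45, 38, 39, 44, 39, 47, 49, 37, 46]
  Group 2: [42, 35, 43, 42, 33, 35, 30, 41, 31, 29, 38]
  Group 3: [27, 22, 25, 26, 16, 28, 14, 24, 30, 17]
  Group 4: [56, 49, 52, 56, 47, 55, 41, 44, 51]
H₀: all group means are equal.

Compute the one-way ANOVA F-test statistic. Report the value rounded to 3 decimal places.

test statistic = 49.383

Group means [42.50, 36.27, 22.90, 50.11], grand mean 37.600
SSB = Σnᵢ(x̄ᵢ−x̄)² = 3829.129; SSW = ΣΣ(x−x̄ᵢ)² = 930.471
MSB = 3829.129/3 = 1276.3764; MSW = 930.471/36 = 25.8464
F = MSB/MSW = 49.3831
df = (3, 36)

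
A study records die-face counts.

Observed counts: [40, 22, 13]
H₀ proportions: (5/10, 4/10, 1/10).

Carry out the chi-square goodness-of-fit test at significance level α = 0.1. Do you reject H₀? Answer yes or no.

reject H₀: yes

n = 75; E_i = n·p_i = [37.50, 30.00, 7.50]
χ² = (40−37.50)²/37.50 + (22−30.00)²/30.00 + (13−7.50)²/7.50 = 6.3333
df = 2
p-value (upper-tail) = 0.04214
At α=0.1: p < α → reject H₀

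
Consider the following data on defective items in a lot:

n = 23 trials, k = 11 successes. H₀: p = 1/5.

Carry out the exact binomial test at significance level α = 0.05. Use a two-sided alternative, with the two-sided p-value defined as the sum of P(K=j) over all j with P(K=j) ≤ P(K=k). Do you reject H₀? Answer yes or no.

reject H₀: yes

Exact binomial: n=23, k=11, p₀=1/5=0.2000
P(X=j) = C(n,j)·p₀^j·(1−p₀)^(n−j); p = Σ P(X=j) over j with P(X=j) ≤ P(X=11)
p-value (two-sided) = 0.00250
At α=0.05: p < α → reject H₀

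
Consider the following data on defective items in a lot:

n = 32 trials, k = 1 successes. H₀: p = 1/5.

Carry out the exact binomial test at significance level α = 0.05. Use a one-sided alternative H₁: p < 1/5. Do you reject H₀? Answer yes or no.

reject H₀: yes

Exact binomial: n=32, k=1, p₀=1/5=0.2000
P(X≤1) from Σ C(n,i)·p₀^i·(1−p₀)^(n−i)
p-value (one-sided, H₁ less) = 0.00713
At α=0.05: p < α → reject H₀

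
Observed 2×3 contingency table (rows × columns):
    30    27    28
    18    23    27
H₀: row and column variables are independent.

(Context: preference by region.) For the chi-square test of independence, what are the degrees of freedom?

df = (r−1)(c−1) = (2−1)·(3−1) = 2

degrees of freedom = 2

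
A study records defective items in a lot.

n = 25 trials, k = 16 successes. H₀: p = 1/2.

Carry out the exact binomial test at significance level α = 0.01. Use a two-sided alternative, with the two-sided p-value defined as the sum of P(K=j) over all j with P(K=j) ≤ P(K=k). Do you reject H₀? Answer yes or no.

reject H₀: no

Exact binomial: n=25, k=16, p₀=1/2=0.5000
P(X=j) = C(n,j)·p₀^j·(1−p₀)^(n−j); p = Σ P(X=j) over j with P(X=j) ≤ P(X=16)
p-value (two-sided) = 0.22952
At α=0.01: p ≥ α → fail to reject H₀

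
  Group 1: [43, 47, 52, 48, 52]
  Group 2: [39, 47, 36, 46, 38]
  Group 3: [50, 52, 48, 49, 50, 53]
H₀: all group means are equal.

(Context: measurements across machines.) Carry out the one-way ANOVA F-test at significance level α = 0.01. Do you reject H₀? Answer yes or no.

reject H₀: yes

Group means [48.40, 41.20, 50.33], grand mean 46.875
SSB = Σnᵢ(x̄ᵢ−x̄)² = 244.417; SSW = ΣΣ(x−x̄ᵢ)² = 173.333
MSB = 244.417/2 = 122.2083; MSW = 173.333/13 = 13.3333
F = MSB/MSW = 9.1656
df = (2, 13)
p-value (upper-tail) = 0.00329
At α=0.01: p < α → reject H₀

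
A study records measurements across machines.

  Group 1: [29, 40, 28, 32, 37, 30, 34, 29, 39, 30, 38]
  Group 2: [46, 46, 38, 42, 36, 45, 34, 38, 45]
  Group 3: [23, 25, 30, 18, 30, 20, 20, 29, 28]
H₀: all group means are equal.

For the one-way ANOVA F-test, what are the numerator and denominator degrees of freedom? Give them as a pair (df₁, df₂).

degrees of freedom = [2, 26]

k = 3 groups, N = 29 total
df = (k−1, N−k) = (3−1, 29−3) = (2, 26)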